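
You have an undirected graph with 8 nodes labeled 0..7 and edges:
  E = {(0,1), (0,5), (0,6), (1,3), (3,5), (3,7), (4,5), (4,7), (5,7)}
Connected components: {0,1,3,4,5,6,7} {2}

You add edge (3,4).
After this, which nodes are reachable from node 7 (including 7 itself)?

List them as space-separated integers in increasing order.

Answer: 0 1 3 4 5 6 7

Derivation:
Before: nodes reachable from 7: {0,1,3,4,5,6,7}
Adding (3,4): both endpoints already in same component. Reachability from 7 unchanged.
After: nodes reachable from 7: {0,1,3,4,5,6,7}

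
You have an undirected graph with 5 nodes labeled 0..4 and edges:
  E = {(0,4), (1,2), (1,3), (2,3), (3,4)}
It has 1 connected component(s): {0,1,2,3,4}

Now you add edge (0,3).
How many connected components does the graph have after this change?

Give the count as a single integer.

Initial component count: 1
Add (0,3): endpoints already in same component. Count unchanged: 1.
New component count: 1

Answer: 1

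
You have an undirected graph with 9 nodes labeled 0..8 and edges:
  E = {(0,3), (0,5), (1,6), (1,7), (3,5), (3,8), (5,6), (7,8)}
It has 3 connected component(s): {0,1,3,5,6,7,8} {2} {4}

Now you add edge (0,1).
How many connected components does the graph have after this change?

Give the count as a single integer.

Initial component count: 3
Add (0,1): endpoints already in same component. Count unchanged: 3.
New component count: 3

Answer: 3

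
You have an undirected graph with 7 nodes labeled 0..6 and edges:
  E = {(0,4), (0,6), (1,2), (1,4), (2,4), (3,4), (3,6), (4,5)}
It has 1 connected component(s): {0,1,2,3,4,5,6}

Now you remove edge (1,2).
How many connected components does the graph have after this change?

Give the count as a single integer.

Answer: 1

Derivation:
Initial component count: 1
Remove (1,2): not a bridge. Count unchanged: 1.
  After removal, components: {0,1,2,3,4,5,6}
New component count: 1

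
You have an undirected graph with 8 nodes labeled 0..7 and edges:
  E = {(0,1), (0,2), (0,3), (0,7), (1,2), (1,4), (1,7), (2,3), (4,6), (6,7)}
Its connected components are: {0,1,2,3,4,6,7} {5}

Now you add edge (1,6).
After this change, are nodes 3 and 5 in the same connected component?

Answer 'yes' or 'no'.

Answer: no

Derivation:
Initial components: {0,1,2,3,4,6,7} {5}
Adding edge (1,6): both already in same component {0,1,2,3,4,6,7}. No change.
New components: {0,1,2,3,4,6,7} {5}
Are 3 and 5 in the same component? no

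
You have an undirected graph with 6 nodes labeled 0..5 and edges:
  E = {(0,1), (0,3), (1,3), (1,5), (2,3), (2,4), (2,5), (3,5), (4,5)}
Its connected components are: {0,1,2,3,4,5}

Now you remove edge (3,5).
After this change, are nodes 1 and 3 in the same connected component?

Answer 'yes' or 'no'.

Answer: yes

Derivation:
Initial components: {0,1,2,3,4,5}
Removing edge (3,5): not a bridge — component count unchanged at 1.
New components: {0,1,2,3,4,5}
Are 1 and 3 in the same component? yes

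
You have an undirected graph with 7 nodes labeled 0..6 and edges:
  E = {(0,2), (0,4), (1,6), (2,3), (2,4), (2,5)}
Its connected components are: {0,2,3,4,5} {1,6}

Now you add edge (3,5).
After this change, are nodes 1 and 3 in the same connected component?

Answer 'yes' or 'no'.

Initial components: {0,2,3,4,5} {1,6}
Adding edge (3,5): both already in same component {0,2,3,4,5}. No change.
New components: {0,2,3,4,5} {1,6}
Are 1 and 3 in the same component? no

Answer: no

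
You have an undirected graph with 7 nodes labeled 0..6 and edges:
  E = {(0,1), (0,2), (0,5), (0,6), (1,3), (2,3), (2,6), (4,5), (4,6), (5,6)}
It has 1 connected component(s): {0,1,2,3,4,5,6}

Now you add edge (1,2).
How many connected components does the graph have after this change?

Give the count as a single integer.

Initial component count: 1
Add (1,2): endpoints already in same component. Count unchanged: 1.
New component count: 1

Answer: 1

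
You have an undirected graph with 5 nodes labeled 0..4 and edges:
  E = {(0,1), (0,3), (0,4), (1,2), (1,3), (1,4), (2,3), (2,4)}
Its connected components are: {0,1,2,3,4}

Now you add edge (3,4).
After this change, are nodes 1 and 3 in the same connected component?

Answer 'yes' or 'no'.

Initial components: {0,1,2,3,4}
Adding edge (3,4): both already in same component {0,1,2,3,4}. No change.
New components: {0,1,2,3,4}
Are 1 and 3 in the same component? yes

Answer: yes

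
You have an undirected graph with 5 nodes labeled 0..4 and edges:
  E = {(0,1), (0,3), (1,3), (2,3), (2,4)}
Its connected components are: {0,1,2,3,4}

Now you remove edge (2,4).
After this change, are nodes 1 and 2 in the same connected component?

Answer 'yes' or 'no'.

Answer: yes

Derivation:
Initial components: {0,1,2,3,4}
Removing edge (2,4): it was a bridge — component count 1 -> 2.
New components: {0,1,2,3} {4}
Are 1 and 2 in the same component? yes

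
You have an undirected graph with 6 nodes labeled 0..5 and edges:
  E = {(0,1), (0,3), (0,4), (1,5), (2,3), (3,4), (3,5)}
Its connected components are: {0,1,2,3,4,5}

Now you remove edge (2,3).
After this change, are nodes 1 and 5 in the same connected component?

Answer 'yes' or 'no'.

Answer: yes

Derivation:
Initial components: {0,1,2,3,4,5}
Removing edge (2,3): it was a bridge — component count 1 -> 2.
New components: {0,1,3,4,5} {2}
Are 1 and 5 in the same component? yes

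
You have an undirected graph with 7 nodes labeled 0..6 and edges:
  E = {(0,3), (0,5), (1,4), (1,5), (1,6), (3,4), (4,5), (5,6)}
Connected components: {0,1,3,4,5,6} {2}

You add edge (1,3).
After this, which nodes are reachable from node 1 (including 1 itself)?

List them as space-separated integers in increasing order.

Before: nodes reachable from 1: {0,1,3,4,5,6}
Adding (1,3): both endpoints already in same component. Reachability from 1 unchanged.
After: nodes reachable from 1: {0,1,3,4,5,6}

Answer: 0 1 3 4 5 6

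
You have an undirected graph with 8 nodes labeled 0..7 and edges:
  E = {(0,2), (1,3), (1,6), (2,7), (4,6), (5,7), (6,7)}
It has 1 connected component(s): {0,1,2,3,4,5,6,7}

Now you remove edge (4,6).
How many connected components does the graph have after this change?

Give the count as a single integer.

Answer: 2

Derivation:
Initial component count: 1
Remove (4,6): it was a bridge. Count increases: 1 -> 2.
  After removal, components: {0,1,2,3,5,6,7} {4}
New component count: 2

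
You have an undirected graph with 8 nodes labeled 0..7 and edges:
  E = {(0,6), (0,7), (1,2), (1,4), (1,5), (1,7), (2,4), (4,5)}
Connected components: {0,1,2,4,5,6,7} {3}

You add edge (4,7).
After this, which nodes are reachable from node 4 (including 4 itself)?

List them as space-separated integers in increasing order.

Answer: 0 1 2 4 5 6 7

Derivation:
Before: nodes reachable from 4: {0,1,2,4,5,6,7}
Adding (4,7): both endpoints already in same component. Reachability from 4 unchanged.
After: nodes reachable from 4: {0,1,2,4,5,6,7}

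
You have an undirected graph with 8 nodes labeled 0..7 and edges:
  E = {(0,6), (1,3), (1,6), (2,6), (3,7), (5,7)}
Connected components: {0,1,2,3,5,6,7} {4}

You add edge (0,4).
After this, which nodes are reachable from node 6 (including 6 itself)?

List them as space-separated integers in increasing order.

Answer: 0 1 2 3 4 5 6 7

Derivation:
Before: nodes reachable from 6: {0,1,2,3,5,6,7}
Adding (0,4): merges 6's component with another. Reachability grows.
After: nodes reachable from 6: {0,1,2,3,4,5,6,7}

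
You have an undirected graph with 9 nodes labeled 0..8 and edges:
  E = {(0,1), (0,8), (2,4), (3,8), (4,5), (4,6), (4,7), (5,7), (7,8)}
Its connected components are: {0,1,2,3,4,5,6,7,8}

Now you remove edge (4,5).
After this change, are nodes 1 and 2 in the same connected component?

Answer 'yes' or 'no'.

Initial components: {0,1,2,3,4,5,6,7,8}
Removing edge (4,5): not a bridge — component count unchanged at 1.
New components: {0,1,2,3,4,5,6,7,8}
Are 1 and 2 in the same component? yes

Answer: yes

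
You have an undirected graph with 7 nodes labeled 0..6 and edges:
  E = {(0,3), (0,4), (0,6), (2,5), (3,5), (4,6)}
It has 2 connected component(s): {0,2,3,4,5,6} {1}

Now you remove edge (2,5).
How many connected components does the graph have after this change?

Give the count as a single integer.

Answer: 3

Derivation:
Initial component count: 2
Remove (2,5): it was a bridge. Count increases: 2 -> 3.
  After removal, components: {0,3,4,5,6} {1} {2}
New component count: 3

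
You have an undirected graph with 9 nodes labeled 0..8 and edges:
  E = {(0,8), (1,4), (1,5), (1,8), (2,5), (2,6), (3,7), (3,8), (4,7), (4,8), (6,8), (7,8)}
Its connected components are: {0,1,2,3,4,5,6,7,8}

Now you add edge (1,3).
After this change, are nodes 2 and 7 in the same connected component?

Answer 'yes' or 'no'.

Initial components: {0,1,2,3,4,5,6,7,8}
Adding edge (1,3): both already in same component {0,1,2,3,4,5,6,7,8}. No change.
New components: {0,1,2,3,4,5,6,7,8}
Are 2 and 7 in the same component? yes

Answer: yes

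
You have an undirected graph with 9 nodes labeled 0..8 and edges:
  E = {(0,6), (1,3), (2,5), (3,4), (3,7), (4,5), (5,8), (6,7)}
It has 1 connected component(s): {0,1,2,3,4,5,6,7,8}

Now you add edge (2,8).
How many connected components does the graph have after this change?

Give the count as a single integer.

Answer: 1

Derivation:
Initial component count: 1
Add (2,8): endpoints already in same component. Count unchanged: 1.
New component count: 1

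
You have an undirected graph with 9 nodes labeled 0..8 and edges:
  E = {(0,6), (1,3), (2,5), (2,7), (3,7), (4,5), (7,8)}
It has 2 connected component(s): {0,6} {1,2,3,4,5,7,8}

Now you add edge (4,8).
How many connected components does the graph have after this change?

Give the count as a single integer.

Answer: 2

Derivation:
Initial component count: 2
Add (4,8): endpoints already in same component. Count unchanged: 2.
New component count: 2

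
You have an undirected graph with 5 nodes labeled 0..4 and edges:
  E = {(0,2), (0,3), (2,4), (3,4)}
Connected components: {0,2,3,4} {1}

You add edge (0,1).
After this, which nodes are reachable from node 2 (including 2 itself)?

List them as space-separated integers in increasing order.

Before: nodes reachable from 2: {0,2,3,4}
Adding (0,1): merges 2's component with another. Reachability grows.
After: nodes reachable from 2: {0,1,2,3,4}

Answer: 0 1 2 3 4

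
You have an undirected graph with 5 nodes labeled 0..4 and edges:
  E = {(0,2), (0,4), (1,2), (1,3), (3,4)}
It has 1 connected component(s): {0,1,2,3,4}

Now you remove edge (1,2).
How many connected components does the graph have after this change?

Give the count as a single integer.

Initial component count: 1
Remove (1,2): not a bridge. Count unchanged: 1.
  After removal, components: {0,1,2,3,4}
New component count: 1

Answer: 1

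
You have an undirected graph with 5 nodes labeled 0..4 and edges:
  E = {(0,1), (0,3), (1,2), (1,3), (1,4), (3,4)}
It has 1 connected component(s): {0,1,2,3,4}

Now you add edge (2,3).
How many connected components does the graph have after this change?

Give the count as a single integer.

Initial component count: 1
Add (2,3): endpoints already in same component. Count unchanged: 1.
New component count: 1

Answer: 1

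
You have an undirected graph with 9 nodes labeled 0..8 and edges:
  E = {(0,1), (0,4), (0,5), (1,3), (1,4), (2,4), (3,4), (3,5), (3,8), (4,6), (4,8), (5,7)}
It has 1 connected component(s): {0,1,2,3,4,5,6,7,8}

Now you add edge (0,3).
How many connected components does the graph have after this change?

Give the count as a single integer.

Answer: 1

Derivation:
Initial component count: 1
Add (0,3): endpoints already in same component. Count unchanged: 1.
New component count: 1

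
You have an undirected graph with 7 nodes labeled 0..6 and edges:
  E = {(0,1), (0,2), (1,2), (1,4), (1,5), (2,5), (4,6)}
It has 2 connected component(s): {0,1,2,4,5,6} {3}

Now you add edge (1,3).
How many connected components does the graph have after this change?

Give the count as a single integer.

Initial component count: 2
Add (1,3): merges two components. Count decreases: 2 -> 1.
New component count: 1

Answer: 1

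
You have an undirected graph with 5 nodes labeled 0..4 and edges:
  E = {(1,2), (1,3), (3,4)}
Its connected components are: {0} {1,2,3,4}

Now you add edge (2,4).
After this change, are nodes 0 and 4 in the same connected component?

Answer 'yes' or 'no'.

Answer: no

Derivation:
Initial components: {0} {1,2,3,4}
Adding edge (2,4): both already in same component {1,2,3,4}. No change.
New components: {0} {1,2,3,4}
Are 0 and 4 in the same component? no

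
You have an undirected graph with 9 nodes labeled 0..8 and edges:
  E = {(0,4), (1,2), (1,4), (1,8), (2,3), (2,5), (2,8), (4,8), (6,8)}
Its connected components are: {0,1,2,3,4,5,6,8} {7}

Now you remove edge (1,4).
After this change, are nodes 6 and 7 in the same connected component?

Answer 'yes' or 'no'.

Initial components: {0,1,2,3,4,5,6,8} {7}
Removing edge (1,4): not a bridge — component count unchanged at 2.
New components: {0,1,2,3,4,5,6,8} {7}
Are 6 and 7 in the same component? no

Answer: no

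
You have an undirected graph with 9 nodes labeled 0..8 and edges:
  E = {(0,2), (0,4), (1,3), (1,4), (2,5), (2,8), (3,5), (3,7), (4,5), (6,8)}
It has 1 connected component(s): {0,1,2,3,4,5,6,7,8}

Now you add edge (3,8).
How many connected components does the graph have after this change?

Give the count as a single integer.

Initial component count: 1
Add (3,8): endpoints already in same component. Count unchanged: 1.
New component count: 1

Answer: 1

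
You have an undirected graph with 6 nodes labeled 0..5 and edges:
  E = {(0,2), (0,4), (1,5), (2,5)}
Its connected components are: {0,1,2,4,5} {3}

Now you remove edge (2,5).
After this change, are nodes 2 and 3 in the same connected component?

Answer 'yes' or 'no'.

Answer: no

Derivation:
Initial components: {0,1,2,4,5} {3}
Removing edge (2,5): it was a bridge — component count 2 -> 3.
New components: {0,2,4} {1,5} {3}
Are 2 and 3 in the same component? no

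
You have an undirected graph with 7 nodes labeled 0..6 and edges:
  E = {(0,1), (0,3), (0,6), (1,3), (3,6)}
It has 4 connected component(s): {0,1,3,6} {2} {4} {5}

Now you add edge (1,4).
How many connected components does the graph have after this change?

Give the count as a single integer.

Answer: 3

Derivation:
Initial component count: 4
Add (1,4): merges two components. Count decreases: 4 -> 3.
New component count: 3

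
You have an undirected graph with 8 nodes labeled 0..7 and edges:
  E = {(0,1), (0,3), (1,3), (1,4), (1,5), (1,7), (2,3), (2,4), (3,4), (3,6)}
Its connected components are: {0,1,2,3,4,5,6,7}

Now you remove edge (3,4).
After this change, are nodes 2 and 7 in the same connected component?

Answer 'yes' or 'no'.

Answer: yes

Derivation:
Initial components: {0,1,2,3,4,5,6,7}
Removing edge (3,4): not a bridge — component count unchanged at 1.
New components: {0,1,2,3,4,5,6,7}
Are 2 and 7 in the same component? yes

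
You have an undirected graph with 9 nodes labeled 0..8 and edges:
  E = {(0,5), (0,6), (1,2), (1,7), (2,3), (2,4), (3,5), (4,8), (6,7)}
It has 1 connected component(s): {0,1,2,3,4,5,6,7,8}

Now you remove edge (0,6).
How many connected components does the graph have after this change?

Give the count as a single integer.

Answer: 1

Derivation:
Initial component count: 1
Remove (0,6): not a bridge. Count unchanged: 1.
  After removal, components: {0,1,2,3,4,5,6,7,8}
New component count: 1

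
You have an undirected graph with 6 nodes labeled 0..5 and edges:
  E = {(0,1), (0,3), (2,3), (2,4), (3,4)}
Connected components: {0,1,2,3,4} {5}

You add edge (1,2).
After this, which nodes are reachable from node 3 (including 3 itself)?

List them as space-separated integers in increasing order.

Answer: 0 1 2 3 4

Derivation:
Before: nodes reachable from 3: {0,1,2,3,4}
Adding (1,2): both endpoints already in same component. Reachability from 3 unchanged.
After: nodes reachable from 3: {0,1,2,3,4}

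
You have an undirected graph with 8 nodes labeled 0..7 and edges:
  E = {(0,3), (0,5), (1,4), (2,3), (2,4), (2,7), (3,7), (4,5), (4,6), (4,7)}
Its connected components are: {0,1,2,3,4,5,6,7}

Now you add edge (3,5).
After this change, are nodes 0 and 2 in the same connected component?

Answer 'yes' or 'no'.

Answer: yes

Derivation:
Initial components: {0,1,2,3,4,5,6,7}
Adding edge (3,5): both already in same component {0,1,2,3,4,5,6,7}. No change.
New components: {0,1,2,3,4,5,6,7}
Are 0 and 2 in the same component? yes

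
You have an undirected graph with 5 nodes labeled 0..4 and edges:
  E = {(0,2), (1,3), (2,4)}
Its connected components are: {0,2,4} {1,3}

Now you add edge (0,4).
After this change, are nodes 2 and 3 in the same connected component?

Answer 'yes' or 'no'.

Answer: no

Derivation:
Initial components: {0,2,4} {1,3}
Adding edge (0,4): both already in same component {0,2,4}. No change.
New components: {0,2,4} {1,3}
Are 2 and 3 in the same component? no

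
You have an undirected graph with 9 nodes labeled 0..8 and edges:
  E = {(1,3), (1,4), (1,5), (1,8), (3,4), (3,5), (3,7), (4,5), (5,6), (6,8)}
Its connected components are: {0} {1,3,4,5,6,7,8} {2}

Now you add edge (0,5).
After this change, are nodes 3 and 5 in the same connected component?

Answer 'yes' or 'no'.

Answer: yes

Derivation:
Initial components: {0} {1,3,4,5,6,7,8} {2}
Adding edge (0,5): merges {0} and {1,3,4,5,6,7,8}.
New components: {0,1,3,4,5,6,7,8} {2}
Are 3 and 5 in the same component? yes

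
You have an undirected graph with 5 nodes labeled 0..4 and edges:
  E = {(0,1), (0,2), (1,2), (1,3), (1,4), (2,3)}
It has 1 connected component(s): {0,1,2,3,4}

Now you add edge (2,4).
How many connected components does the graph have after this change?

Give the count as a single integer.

Initial component count: 1
Add (2,4): endpoints already in same component. Count unchanged: 1.
New component count: 1

Answer: 1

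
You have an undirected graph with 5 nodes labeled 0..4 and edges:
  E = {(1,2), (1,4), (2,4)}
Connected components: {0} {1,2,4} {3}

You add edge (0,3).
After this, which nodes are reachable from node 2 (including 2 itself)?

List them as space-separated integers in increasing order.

Before: nodes reachable from 2: {1,2,4}
Adding (0,3): merges two components, but neither contains 2. Reachability from 2 unchanged.
After: nodes reachable from 2: {1,2,4}

Answer: 1 2 4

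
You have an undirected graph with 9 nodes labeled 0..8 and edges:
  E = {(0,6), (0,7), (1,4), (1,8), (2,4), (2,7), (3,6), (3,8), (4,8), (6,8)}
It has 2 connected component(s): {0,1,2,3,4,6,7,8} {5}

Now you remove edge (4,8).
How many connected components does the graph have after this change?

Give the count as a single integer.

Initial component count: 2
Remove (4,8): not a bridge. Count unchanged: 2.
  After removal, components: {0,1,2,3,4,6,7,8} {5}
New component count: 2

Answer: 2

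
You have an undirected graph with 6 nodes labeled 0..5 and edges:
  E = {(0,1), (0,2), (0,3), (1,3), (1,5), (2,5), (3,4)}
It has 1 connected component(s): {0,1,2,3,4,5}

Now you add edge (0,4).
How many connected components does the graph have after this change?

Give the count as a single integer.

Initial component count: 1
Add (0,4): endpoints already in same component. Count unchanged: 1.
New component count: 1

Answer: 1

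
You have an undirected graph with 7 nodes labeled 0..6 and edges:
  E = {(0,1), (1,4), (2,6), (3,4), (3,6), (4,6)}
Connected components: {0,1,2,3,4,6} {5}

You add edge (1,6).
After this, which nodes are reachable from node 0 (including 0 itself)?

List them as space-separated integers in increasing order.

Before: nodes reachable from 0: {0,1,2,3,4,6}
Adding (1,6): both endpoints already in same component. Reachability from 0 unchanged.
After: nodes reachable from 0: {0,1,2,3,4,6}

Answer: 0 1 2 3 4 6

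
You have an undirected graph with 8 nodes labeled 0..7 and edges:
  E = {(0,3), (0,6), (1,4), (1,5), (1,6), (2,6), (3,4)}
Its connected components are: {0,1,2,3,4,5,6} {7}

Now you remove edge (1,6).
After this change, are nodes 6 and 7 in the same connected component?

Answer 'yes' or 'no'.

Answer: no

Derivation:
Initial components: {0,1,2,3,4,5,6} {7}
Removing edge (1,6): not a bridge — component count unchanged at 2.
New components: {0,1,2,3,4,5,6} {7}
Are 6 and 7 in the same component? no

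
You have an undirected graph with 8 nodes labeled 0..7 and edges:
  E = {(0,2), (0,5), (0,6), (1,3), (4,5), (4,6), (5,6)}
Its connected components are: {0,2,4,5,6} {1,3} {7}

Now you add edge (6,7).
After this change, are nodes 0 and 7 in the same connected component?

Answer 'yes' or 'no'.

Answer: yes

Derivation:
Initial components: {0,2,4,5,6} {1,3} {7}
Adding edge (6,7): merges {0,2,4,5,6} and {7}.
New components: {0,2,4,5,6,7} {1,3}
Are 0 and 7 in the same component? yes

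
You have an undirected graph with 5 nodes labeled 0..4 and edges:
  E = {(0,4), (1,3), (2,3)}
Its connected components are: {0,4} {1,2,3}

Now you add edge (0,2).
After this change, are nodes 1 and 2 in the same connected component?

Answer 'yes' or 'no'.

Initial components: {0,4} {1,2,3}
Adding edge (0,2): merges {0,4} and {1,2,3}.
New components: {0,1,2,3,4}
Are 1 and 2 in the same component? yes

Answer: yes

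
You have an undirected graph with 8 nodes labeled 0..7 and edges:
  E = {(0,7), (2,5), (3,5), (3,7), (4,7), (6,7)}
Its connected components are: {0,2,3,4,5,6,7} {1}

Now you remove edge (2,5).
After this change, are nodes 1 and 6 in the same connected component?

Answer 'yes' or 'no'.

Answer: no

Derivation:
Initial components: {0,2,3,4,5,6,7} {1}
Removing edge (2,5): it was a bridge — component count 2 -> 3.
New components: {0,3,4,5,6,7} {1} {2}
Are 1 and 6 in the same component? no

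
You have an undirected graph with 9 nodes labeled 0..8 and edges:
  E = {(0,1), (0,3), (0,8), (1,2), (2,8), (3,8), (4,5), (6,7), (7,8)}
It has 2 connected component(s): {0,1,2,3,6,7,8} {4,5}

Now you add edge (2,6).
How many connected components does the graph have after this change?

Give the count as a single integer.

Initial component count: 2
Add (2,6): endpoints already in same component. Count unchanged: 2.
New component count: 2

Answer: 2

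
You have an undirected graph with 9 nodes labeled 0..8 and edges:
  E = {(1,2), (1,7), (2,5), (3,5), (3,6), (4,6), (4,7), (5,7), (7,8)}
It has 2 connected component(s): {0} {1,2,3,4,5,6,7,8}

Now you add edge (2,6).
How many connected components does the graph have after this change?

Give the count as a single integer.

Answer: 2

Derivation:
Initial component count: 2
Add (2,6): endpoints already in same component. Count unchanged: 2.
New component count: 2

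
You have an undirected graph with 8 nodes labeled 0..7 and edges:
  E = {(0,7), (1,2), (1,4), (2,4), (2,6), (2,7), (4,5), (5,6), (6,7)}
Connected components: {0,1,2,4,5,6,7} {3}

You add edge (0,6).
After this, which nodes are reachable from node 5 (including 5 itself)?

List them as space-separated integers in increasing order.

Before: nodes reachable from 5: {0,1,2,4,5,6,7}
Adding (0,6): both endpoints already in same component. Reachability from 5 unchanged.
After: nodes reachable from 5: {0,1,2,4,5,6,7}

Answer: 0 1 2 4 5 6 7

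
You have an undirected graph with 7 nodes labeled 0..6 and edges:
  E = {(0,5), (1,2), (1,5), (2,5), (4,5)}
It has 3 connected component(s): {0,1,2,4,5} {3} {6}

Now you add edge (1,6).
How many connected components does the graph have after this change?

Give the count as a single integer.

Answer: 2

Derivation:
Initial component count: 3
Add (1,6): merges two components. Count decreases: 3 -> 2.
New component count: 2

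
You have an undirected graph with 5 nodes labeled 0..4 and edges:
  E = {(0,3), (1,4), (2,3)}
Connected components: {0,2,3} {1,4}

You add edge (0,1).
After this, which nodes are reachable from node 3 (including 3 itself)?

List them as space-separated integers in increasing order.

Before: nodes reachable from 3: {0,2,3}
Adding (0,1): merges 3's component with another. Reachability grows.
After: nodes reachable from 3: {0,1,2,3,4}

Answer: 0 1 2 3 4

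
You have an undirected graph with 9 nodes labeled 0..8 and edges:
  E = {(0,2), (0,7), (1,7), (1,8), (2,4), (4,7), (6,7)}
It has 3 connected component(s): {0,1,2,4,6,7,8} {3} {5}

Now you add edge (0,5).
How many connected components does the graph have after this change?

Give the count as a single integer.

Initial component count: 3
Add (0,5): merges two components. Count decreases: 3 -> 2.
New component count: 2

Answer: 2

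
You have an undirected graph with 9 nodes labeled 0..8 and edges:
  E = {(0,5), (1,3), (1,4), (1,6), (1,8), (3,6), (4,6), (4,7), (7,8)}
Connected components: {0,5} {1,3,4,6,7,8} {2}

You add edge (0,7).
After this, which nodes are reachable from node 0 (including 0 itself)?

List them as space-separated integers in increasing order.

Answer: 0 1 3 4 5 6 7 8

Derivation:
Before: nodes reachable from 0: {0,5}
Adding (0,7): merges 0's component with another. Reachability grows.
After: nodes reachable from 0: {0,1,3,4,5,6,7,8}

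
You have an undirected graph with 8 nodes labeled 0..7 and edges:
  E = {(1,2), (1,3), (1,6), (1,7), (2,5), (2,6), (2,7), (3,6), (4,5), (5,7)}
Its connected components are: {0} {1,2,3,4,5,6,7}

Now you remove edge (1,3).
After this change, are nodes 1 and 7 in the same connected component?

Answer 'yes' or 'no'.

Answer: yes

Derivation:
Initial components: {0} {1,2,3,4,5,6,7}
Removing edge (1,3): not a bridge — component count unchanged at 2.
New components: {0} {1,2,3,4,5,6,7}
Are 1 and 7 in the same component? yes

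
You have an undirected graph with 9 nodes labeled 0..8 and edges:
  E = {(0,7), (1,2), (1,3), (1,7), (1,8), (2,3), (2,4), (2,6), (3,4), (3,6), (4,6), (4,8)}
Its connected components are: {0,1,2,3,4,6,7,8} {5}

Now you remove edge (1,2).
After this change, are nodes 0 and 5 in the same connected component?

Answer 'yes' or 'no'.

Initial components: {0,1,2,3,4,6,7,8} {5}
Removing edge (1,2): not a bridge — component count unchanged at 2.
New components: {0,1,2,3,4,6,7,8} {5}
Are 0 and 5 in the same component? no

Answer: no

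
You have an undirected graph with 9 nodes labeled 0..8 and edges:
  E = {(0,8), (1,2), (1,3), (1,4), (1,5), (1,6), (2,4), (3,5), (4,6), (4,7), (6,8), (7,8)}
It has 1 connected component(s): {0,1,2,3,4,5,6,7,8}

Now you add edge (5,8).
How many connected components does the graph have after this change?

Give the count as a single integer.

Initial component count: 1
Add (5,8): endpoints already in same component. Count unchanged: 1.
New component count: 1

Answer: 1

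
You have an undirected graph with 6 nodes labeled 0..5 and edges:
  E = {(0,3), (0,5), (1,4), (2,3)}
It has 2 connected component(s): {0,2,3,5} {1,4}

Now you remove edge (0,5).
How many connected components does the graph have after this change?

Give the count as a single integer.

Answer: 3

Derivation:
Initial component count: 2
Remove (0,5): it was a bridge. Count increases: 2 -> 3.
  After removal, components: {0,2,3} {1,4} {5}
New component count: 3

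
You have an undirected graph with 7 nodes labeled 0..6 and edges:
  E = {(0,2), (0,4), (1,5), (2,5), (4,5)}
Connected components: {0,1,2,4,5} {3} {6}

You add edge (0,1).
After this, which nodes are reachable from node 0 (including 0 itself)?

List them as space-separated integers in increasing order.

Before: nodes reachable from 0: {0,1,2,4,5}
Adding (0,1): both endpoints already in same component. Reachability from 0 unchanged.
After: nodes reachable from 0: {0,1,2,4,5}

Answer: 0 1 2 4 5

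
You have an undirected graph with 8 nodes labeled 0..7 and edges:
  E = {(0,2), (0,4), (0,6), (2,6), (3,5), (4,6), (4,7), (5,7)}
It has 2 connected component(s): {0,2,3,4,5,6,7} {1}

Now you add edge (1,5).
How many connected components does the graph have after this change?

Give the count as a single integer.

Initial component count: 2
Add (1,5): merges two components. Count decreases: 2 -> 1.
New component count: 1

Answer: 1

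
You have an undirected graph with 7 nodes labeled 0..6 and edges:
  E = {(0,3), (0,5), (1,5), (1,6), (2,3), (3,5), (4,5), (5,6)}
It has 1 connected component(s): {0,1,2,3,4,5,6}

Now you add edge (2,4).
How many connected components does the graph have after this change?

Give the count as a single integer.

Answer: 1

Derivation:
Initial component count: 1
Add (2,4): endpoints already in same component. Count unchanged: 1.
New component count: 1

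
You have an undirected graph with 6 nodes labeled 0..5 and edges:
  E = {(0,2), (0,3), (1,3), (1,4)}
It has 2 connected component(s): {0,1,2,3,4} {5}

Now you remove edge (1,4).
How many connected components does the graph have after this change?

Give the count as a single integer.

Initial component count: 2
Remove (1,4): it was a bridge. Count increases: 2 -> 3.
  After removal, components: {0,1,2,3} {4} {5}
New component count: 3

Answer: 3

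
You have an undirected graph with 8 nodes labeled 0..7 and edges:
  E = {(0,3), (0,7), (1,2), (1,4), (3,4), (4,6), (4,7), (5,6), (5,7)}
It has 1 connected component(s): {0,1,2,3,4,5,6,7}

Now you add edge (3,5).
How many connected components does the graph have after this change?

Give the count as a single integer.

Initial component count: 1
Add (3,5): endpoints already in same component. Count unchanged: 1.
New component count: 1

Answer: 1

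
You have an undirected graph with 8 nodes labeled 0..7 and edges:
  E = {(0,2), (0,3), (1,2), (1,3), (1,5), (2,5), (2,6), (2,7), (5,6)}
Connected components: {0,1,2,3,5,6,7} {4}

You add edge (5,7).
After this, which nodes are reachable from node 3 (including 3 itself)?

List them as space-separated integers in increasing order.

Answer: 0 1 2 3 5 6 7

Derivation:
Before: nodes reachable from 3: {0,1,2,3,5,6,7}
Adding (5,7): both endpoints already in same component. Reachability from 3 unchanged.
After: nodes reachable from 3: {0,1,2,3,5,6,7}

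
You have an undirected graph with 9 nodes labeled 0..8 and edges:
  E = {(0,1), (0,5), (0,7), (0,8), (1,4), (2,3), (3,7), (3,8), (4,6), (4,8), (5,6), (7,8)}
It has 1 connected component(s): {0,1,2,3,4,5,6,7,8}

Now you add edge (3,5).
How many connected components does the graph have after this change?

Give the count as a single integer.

Initial component count: 1
Add (3,5): endpoints already in same component. Count unchanged: 1.
New component count: 1

Answer: 1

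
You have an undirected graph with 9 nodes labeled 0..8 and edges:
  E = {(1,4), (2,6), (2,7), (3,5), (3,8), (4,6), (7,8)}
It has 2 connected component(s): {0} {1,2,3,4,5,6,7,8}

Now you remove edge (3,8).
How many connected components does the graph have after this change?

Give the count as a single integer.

Initial component count: 2
Remove (3,8): it was a bridge. Count increases: 2 -> 3.
  After removal, components: {0} {1,2,4,6,7,8} {3,5}
New component count: 3

Answer: 3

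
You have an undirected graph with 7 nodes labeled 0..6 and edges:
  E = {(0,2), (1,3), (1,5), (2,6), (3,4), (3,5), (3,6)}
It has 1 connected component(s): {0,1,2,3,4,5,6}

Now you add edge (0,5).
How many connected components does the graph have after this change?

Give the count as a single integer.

Answer: 1

Derivation:
Initial component count: 1
Add (0,5): endpoints already in same component. Count unchanged: 1.
New component count: 1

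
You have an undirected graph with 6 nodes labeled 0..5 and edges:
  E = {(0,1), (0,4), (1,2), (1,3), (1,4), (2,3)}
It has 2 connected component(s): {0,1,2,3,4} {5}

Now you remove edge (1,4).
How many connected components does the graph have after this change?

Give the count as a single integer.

Initial component count: 2
Remove (1,4): not a bridge. Count unchanged: 2.
  After removal, components: {0,1,2,3,4} {5}
New component count: 2

Answer: 2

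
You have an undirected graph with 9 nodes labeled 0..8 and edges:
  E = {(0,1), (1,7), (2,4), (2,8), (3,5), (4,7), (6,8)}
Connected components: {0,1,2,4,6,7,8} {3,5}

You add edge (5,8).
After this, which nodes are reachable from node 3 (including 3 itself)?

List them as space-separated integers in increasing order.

Before: nodes reachable from 3: {3,5}
Adding (5,8): merges 3's component with another. Reachability grows.
After: nodes reachable from 3: {0,1,2,3,4,5,6,7,8}

Answer: 0 1 2 3 4 5 6 7 8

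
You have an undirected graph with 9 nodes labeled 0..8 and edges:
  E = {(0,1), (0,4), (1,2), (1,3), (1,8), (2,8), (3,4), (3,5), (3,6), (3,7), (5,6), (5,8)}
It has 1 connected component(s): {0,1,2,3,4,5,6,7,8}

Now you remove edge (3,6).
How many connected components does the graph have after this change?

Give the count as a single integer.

Initial component count: 1
Remove (3,6): not a bridge. Count unchanged: 1.
  After removal, components: {0,1,2,3,4,5,6,7,8}
New component count: 1

Answer: 1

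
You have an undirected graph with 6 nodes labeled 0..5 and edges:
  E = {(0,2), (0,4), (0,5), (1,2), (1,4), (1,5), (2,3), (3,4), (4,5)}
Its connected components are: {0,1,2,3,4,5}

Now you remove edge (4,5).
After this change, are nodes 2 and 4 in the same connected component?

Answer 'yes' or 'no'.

Answer: yes

Derivation:
Initial components: {0,1,2,3,4,5}
Removing edge (4,5): not a bridge — component count unchanged at 1.
New components: {0,1,2,3,4,5}
Are 2 and 4 in the same component? yes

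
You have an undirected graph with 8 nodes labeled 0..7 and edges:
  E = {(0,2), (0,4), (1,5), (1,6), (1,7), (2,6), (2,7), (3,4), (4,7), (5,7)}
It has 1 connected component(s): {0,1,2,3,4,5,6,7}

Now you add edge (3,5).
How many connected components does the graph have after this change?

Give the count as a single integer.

Initial component count: 1
Add (3,5): endpoints already in same component. Count unchanged: 1.
New component count: 1

Answer: 1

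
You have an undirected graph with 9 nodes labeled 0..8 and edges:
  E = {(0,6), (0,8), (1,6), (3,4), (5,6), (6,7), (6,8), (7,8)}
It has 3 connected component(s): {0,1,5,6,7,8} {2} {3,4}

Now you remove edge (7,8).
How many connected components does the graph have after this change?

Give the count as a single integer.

Initial component count: 3
Remove (7,8): not a bridge. Count unchanged: 3.
  After removal, components: {0,1,5,6,7,8} {2} {3,4}
New component count: 3

Answer: 3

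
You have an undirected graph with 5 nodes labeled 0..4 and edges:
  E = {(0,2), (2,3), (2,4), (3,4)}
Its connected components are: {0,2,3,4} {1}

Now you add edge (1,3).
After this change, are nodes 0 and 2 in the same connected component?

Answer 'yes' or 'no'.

Answer: yes

Derivation:
Initial components: {0,2,3,4} {1}
Adding edge (1,3): merges {1} and {0,2,3,4}.
New components: {0,1,2,3,4}
Are 0 and 2 in the same component? yes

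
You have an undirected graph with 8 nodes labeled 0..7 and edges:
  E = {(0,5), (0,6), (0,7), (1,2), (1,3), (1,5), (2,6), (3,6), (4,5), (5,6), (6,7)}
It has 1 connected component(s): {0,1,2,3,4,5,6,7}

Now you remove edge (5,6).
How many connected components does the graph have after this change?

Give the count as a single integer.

Initial component count: 1
Remove (5,6): not a bridge. Count unchanged: 1.
  After removal, components: {0,1,2,3,4,5,6,7}
New component count: 1

Answer: 1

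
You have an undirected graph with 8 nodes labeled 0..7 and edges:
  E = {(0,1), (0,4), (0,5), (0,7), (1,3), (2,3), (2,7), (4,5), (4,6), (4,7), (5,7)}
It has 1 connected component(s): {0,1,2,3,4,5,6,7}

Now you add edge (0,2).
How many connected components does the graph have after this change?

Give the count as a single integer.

Answer: 1

Derivation:
Initial component count: 1
Add (0,2): endpoints already in same component. Count unchanged: 1.
New component count: 1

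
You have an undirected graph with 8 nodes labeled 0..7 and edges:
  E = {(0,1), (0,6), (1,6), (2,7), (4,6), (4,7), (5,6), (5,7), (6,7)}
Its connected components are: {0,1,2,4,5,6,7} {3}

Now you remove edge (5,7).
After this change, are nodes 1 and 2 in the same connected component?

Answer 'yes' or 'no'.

Initial components: {0,1,2,4,5,6,7} {3}
Removing edge (5,7): not a bridge — component count unchanged at 2.
New components: {0,1,2,4,5,6,7} {3}
Are 1 and 2 in the same component? yes

Answer: yes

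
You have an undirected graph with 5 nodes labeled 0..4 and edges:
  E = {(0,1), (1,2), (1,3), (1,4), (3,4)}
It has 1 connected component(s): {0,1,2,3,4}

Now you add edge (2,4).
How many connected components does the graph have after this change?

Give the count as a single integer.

Initial component count: 1
Add (2,4): endpoints already in same component. Count unchanged: 1.
New component count: 1

Answer: 1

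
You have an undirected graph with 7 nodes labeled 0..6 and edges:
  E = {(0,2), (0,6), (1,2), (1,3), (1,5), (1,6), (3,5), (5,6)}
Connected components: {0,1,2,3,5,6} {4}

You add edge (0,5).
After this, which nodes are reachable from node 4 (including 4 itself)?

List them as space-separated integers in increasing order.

Before: nodes reachable from 4: {4}
Adding (0,5): both endpoints already in same component. Reachability from 4 unchanged.
After: nodes reachable from 4: {4}

Answer: 4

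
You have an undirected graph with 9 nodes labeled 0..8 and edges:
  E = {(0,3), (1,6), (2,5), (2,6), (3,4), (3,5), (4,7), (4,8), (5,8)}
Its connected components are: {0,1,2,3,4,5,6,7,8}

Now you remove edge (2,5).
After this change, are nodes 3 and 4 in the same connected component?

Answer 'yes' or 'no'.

Answer: yes

Derivation:
Initial components: {0,1,2,3,4,5,6,7,8}
Removing edge (2,5): it was a bridge — component count 1 -> 2.
New components: {0,3,4,5,7,8} {1,2,6}
Are 3 and 4 in the same component? yes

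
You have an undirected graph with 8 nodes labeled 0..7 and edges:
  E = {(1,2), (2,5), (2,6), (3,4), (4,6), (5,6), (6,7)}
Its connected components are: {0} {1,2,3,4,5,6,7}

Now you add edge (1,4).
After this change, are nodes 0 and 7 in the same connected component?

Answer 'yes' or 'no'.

Answer: no

Derivation:
Initial components: {0} {1,2,3,4,5,6,7}
Adding edge (1,4): both already in same component {1,2,3,4,5,6,7}. No change.
New components: {0} {1,2,3,4,5,6,7}
Are 0 and 7 in the same component? no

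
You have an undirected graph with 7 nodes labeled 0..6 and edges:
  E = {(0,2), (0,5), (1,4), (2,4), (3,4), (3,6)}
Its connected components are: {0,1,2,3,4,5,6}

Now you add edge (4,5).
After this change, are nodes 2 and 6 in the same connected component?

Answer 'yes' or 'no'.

Answer: yes

Derivation:
Initial components: {0,1,2,3,4,5,6}
Adding edge (4,5): both already in same component {0,1,2,3,4,5,6}. No change.
New components: {0,1,2,3,4,5,6}
Are 2 and 6 in the same component? yes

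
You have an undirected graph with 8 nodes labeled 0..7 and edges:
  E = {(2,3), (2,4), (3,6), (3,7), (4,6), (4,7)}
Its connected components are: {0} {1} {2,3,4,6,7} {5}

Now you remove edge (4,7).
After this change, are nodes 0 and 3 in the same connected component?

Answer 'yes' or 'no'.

Answer: no

Derivation:
Initial components: {0} {1} {2,3,4,6,7} {5}
Removing edge (4,7): not a bridge — component count unchanged at 4.
New components: {0} {1} {2,3,4,6,7} {5}
Are 0 and 3 in the same component? no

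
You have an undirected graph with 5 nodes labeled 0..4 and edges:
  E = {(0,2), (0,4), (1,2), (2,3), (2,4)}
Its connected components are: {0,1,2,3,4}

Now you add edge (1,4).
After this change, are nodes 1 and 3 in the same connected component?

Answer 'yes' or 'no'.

Answer: yes

Derivation:
Initial components: {0,1,2,3,4}
Adding edge (1,4): both already in same component {0,1,2,3,4}. No change.
New components: {0,1,2,3,4}
Are 1 and 3 in the same component? yes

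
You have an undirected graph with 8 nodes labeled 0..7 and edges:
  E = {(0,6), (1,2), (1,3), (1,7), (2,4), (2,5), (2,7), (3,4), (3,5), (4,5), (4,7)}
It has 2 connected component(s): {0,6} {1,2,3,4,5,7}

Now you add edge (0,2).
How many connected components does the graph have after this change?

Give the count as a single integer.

Answer: 1

Derivation:
Initial component count: 2
Add (0,2): merges two components. Count decreases: 2 -> 1.
New component count: 1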